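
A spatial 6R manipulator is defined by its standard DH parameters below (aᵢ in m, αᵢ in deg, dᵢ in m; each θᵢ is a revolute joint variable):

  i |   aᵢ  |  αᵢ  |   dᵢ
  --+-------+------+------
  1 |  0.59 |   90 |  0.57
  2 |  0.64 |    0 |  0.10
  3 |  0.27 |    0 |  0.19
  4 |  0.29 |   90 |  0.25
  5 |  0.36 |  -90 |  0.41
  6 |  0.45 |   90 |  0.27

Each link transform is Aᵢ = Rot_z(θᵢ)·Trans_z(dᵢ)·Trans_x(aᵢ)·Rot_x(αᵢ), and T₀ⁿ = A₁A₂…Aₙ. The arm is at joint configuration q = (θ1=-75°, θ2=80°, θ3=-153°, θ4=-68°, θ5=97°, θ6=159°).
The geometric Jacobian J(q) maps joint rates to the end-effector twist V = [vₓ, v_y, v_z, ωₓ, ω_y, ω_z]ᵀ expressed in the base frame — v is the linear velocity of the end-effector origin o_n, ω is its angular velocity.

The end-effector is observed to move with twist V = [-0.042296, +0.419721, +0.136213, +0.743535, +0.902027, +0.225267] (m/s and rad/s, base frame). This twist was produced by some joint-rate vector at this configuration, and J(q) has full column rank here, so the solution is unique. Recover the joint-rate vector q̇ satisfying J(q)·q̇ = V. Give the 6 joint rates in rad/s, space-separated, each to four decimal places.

o_n = [-0.2767, -0.6961, 1.1169]
J₁: ẑ×o_n = [0.6961, -0.2767, 0.0000], ω = ẑ
J2: z=[-0.9659, -0.2588, 0.0000] o=[0.1527, -0.5699, 0.5700] → [-0.1416, 0.5283, 0.0107, -0.9659, -0.2588, 0.0000]
J3: z=[-0.9659, -0.2588, 0.0000] o=[0.0849, -0.7031, 1.2003] → [0.0216, -0.0805, -0.1004, -0.9659, -0.2588, 0.0000]
J4: z=[-0.9659, -0.2588, 0.0000] o=[-0.0782, -0.8286, 0.9421] → [-0.0453, 0.1689, -0.1793, -0.9659, -0.2588, 0.0000]
J5: z=[-0.1629, 0.6079, 0.7771] o=[-0.3780, -0.6756, 0.7596] → [0.2332, 0.1370, -0.0583, -0.1629, 0.6079, 0.7771]
J6: z=[0.3174, -0.7135, 0.6246] o=[-0.7811, -0.5517, 1.1058] → [0.0822, 0.3116, 0.3141, 0.3174, -0.7135, 0.6246]
q̇ = J⁺·V = [-0.0910, 0.9310, -0.9560, -0.9670, 0.6730, -0.3310]

-0.0910 0.9310 -0.9560 -0.9670 0.6730 -0.3310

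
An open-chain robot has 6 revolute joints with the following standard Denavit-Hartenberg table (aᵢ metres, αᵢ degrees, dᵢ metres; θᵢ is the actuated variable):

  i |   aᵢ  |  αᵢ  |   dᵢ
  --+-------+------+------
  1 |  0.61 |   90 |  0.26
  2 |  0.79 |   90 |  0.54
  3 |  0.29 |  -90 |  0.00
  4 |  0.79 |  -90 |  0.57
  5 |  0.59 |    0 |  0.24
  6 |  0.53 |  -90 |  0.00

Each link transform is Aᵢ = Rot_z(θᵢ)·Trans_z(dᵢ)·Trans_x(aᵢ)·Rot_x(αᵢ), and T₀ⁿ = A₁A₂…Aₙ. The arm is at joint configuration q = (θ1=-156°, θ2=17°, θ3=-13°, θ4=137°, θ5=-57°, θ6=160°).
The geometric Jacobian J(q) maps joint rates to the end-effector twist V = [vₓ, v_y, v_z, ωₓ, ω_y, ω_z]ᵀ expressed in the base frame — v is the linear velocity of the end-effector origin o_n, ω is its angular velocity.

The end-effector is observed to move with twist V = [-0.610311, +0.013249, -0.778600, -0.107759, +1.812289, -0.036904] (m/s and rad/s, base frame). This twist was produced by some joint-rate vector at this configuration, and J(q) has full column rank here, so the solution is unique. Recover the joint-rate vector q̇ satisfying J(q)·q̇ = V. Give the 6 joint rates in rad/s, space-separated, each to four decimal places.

0.1860 0.5920 -0.9470 0.9270 0.7640 0.5670

o_n = [-1.2031, 0.7879, 0.8355]
J₁: ẑ×o_n = [-0.7879, -1.2031, 0.0000], ω = ẑ
J2: z=[-0.4067, 0.9135, 0.0000] o=[-0.5573, -0.2481, 0.2600] → [0.5258, 0.2341, 0.1686, -0.4067, 0.9135, 0.0000]
J3: z=[-0.2671, -0.1189, -0.9563] o=[-1.4671, -0.0621, 0.4910] → [0.7719, -0.1605, -0.1956, -0.2671, -0.1189, -0.9563]
J4: z=[-0.5928, 0.8026, 0.0658] o=[-1.6874, -0.2316, 0.5736] → [0.1432, 0.1871, -0.9932, -0.5928, 0.8026, 0.0658]
J5: z=[0.3228, 0.3117, -0.8937] o=[-1.4424, 0.6277, 0.9617] → [0.1039, -0.1732, -0.0229, 0.3228, 0.3117, -0.8937]
J6: z=[0.3228, 0.3117, -0.8937] o=[-1.4212, 1.2631, 0.9224] → [-0.4517, -0.1669, -0.2214, 0.3228, 0.3117, -0.8937]
q̇ = J⁺·V = [0.1860, 0.5920, -0.9470, 0.9270, 0.7640, 0.5670]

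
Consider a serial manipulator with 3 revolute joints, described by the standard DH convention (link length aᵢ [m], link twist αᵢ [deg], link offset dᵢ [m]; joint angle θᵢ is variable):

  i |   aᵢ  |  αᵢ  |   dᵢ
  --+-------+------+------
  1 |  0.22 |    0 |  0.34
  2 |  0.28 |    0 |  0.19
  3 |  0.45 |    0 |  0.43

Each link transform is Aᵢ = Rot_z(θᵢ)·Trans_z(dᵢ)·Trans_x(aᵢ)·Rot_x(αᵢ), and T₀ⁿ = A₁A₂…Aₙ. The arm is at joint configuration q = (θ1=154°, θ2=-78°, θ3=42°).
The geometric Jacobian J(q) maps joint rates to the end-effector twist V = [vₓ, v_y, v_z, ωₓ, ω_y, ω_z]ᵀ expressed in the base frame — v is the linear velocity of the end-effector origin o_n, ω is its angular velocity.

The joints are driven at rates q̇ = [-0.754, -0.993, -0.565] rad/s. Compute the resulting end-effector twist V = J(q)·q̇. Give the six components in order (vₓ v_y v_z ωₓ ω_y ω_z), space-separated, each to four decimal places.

1.4660 0.5192 0.0000 0.0000 0.0000 -2.3120

o_n = [-0.3413, 0.7655, 0.9600]
J₁: ẑ×o_n = [-0.7655, -0.3413, 0.0000], ω = ẑ
J2: z=[0.0000, 0.0000, 1.0000] o=[-0.1977, 0.0964, 0.3400] → [-0.6690, -0.1435, 0.0000, 0.0000, 0.0000, 1.0000]
J3: z=[0.0000, 0.0000, 1.0000] o=[-0.1300, 0.3681, 0.5300] → [-0.3973, -0.2113, 0.0000, 0.0000, 0.0000, 1.0000]
V = J·q̇ = [1.4660, 0.5192, 0.0000, 0.0000, 0.0000, -2.3120]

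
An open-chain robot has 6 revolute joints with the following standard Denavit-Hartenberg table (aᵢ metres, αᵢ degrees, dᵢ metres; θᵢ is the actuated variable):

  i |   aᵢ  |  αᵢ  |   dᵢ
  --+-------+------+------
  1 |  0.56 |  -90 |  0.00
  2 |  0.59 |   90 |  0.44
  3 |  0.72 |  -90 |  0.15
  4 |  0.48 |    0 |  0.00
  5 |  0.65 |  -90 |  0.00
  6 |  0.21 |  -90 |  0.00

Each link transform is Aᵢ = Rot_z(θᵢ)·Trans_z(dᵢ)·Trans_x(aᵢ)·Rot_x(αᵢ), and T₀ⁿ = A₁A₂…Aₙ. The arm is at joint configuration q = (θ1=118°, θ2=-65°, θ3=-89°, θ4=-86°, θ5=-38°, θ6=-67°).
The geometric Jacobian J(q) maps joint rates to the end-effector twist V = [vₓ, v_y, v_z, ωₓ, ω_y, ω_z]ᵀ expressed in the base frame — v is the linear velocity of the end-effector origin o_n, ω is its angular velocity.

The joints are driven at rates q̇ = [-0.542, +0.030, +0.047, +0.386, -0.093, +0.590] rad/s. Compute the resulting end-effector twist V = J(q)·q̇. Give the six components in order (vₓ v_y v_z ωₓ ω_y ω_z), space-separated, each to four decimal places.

o_n = [0.0186, -0.2465, 1.2376]
J₁: ẑ×o_n = [0.2465, 0.0186, -0.0000], ω = ẑ
J2: z=[-0.8829, -0.4695, 0.0000] o=[-0.2629, 0.4945, 0.0000] → [-0.5810, 1.0927, 0.7864, -0.8829, -0.4695, 0.0000]
J3: z=[0.4255, -0.8002, 0.4226] o=[-0.7685, 0.5080, 0.5347] → [-0.2436, 0.0336, 0.3088, 0.4255, -0.8002, 0.4226]
J4: z=[-0.2138, 0.3649, 0.9062] o=[-0.0715, 0.7307, 0.6095] → [1.1147, 0.2159, 0.1760, -0.2138, 0.3649, 0.9062]
J5: z=[-0.2138, 0.3649, 0.9062] o=[0.1617, 0.3634, 0.8124] → [0.7079, -0.0387, 0.1826, -0.2138, 0.3649, 0.9062]
J6: z=[0.9669, -0.0529, 0.2494] o=[0.0713, -0.2408, 1.0344] → [-0.0093, -0.2096, -0.0083, 0.9669, -0.0529, 0.2494]
V = J·q̇ = [0.1964, -0.0125, 0.0841, 0.5014, 0.0240, -0.1095]

0.1964 -0.0125 0.0841 0.5014 0.0240 -0.1095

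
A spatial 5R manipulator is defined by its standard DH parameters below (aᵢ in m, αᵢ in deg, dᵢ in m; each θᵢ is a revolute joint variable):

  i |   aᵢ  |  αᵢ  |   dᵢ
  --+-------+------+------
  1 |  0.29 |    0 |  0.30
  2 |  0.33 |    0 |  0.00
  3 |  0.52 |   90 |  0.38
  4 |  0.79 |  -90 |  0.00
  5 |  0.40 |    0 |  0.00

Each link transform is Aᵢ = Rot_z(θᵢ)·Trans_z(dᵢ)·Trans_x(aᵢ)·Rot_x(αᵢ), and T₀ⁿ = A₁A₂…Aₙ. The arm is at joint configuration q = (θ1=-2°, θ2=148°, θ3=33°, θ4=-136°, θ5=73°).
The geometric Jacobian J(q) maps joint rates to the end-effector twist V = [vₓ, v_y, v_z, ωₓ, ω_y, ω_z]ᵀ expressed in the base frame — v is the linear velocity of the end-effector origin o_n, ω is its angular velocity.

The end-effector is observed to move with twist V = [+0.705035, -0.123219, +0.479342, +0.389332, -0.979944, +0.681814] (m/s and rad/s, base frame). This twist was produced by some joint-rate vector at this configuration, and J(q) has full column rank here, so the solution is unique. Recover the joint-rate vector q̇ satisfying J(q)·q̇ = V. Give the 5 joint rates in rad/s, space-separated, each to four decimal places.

o_n = [0.1419, -0.2104, 0.0500]
J₁: ẑ×o_n = [0.2104, 0.1419, -0.0000], ω = ẑ
J2: z=[0.0000, 0.0000, 1.0000] o=[0.2898, -0.0101, 0.3000] → [0.2002, -0.1479, 0.0000, 0.0000, 0.0000, 1.0000]
J3: z=[0.0000, 0.0000, 1.0000] o=[0.0162, 0.1744, 0.3000] → [0.3848, 0.1257, -0.0000, 0.0000, 0.0000, 1.0000]
J4: z=[0.0175, 0.9998, 0.0000] o=[-0.5037, 0.1835, 0.6800] → [-0.6299, 0.0110, -0.6524, 0.0175, 0.9998, 0.0000]
J5: z=[-0.6946, 0.0121, -0.7193] o=[0.0645, 0.1736, 0.1312] → [-0.2772, -0.1121, 0.2657, -0.6946, 0.0121, -0.7193]
q̇ = J⁺·V = [0.1520, 0.7800, -0.6710, -0.9730, -0.5850]

0.1520 0.7800 -0.6710 -0.9730 -0.5850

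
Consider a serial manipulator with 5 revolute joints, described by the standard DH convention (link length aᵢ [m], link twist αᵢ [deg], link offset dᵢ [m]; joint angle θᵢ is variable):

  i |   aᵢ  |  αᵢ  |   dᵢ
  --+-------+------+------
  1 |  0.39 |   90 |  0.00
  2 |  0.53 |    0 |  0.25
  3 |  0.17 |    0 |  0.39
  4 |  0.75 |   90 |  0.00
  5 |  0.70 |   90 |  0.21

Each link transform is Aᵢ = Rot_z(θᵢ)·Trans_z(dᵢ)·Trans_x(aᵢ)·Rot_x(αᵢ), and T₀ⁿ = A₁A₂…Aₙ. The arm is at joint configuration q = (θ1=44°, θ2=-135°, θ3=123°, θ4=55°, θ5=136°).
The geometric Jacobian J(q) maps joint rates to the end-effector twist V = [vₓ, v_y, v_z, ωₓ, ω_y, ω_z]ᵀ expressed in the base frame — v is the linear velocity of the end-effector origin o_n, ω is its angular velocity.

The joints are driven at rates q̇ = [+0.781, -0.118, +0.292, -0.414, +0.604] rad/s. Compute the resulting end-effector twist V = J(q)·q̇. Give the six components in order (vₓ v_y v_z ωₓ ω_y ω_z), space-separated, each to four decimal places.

-0.0319 0.9403 -0.2048 0.1296 0.4588 0.3393

o_n = [1.1456, -0.4594, -0.3956]
J₁: ẑ×o_n = [0.4594, 1.1456, -0.0000], ω = ẑ
J2: z=[0.6947, -0.7193, 0.0000] o=[0.2805, 0.2709, 0.0000] → [0.2846, 0.2748, 0.1150, 0.6947, -0.7193, 0.0000]
J3: z=[0.6947, -0.7193, 0.0000] o=[0.1846, -0.1693, -0.3748] → [0.0150, 0.0145, 0.4898, 0.6947, -0.7193, 0.0000]
J4: z=[0.6947, -0.7193, 0.0000] o=[0.5752, -0.3343, -0.4101] → [-0.0104, -0.0101, 0.3235, 0.6947, -0.7193, 0.0000]
J5: z=[0.4906, 0.4738, -0.7314] o=[0.9697, 0.0467, 0.1014] → [-0.6056, 0.1152, -0.3316, 0.4906, 0.4738, -0.7314]
V = J·q̇ = [-0.0319, 0.9403, -0.2048, 0.1296, 0.4588, 0.3393]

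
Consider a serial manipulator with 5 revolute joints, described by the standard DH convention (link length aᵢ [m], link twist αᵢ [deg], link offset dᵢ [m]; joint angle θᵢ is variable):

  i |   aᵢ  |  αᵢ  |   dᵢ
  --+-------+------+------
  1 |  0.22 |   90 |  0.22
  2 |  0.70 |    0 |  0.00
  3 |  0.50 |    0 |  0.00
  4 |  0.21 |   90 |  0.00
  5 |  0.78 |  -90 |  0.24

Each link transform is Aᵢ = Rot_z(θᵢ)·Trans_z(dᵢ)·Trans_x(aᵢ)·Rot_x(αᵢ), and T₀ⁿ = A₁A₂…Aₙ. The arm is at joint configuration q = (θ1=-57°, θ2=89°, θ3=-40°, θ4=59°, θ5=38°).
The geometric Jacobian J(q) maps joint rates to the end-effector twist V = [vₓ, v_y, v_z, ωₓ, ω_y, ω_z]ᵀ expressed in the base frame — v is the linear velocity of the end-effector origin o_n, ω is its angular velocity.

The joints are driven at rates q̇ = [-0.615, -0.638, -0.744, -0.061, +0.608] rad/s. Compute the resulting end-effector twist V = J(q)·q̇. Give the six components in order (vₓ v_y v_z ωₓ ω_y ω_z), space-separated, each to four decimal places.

o_n = [-0.1121, -0.7091, 2.1557]
J₁: ẑ×o_n = [0.7091, -0.1121, 0.0000], ω = ẑ
J2: z=[-0.8387, -0.5446, 0.0000] o=[0.1198, -0.1845, 0.2200] → [-1.0543, 1.6234, 0.3137, -0.8387, -0.5446, 0.0000]
J3: z=[-0.8387, -0.5446, 0.0000] o=[0.1265, -0.1948, 0.9199] → [-0.6731, 1.0364, 0.3015, -0.8387, -0.5446, 0.0000]
J4: z=[-0.8387, -0.5446, 0.0000] o=[0.3051, -0.4699, 1.2972] → [-0.4675, 0.7200, -0.0266, -0.8387, -0.5446, 0.0000]
J5: z=[0.5180, -0.7976, 0.3090] o=[0.2698, -0.4154, 1.4970] → [-0.4347, -0.4592, -0.4567, 0.5180, -0.7976, 0.3090]
V = J·q̇ = [0.5015, -2.0610, -0.7005, 1.5251, 0.3010, -0.4271]

0.5015 -2.0610 -0.7005 1.5251 0.3010 -0.4271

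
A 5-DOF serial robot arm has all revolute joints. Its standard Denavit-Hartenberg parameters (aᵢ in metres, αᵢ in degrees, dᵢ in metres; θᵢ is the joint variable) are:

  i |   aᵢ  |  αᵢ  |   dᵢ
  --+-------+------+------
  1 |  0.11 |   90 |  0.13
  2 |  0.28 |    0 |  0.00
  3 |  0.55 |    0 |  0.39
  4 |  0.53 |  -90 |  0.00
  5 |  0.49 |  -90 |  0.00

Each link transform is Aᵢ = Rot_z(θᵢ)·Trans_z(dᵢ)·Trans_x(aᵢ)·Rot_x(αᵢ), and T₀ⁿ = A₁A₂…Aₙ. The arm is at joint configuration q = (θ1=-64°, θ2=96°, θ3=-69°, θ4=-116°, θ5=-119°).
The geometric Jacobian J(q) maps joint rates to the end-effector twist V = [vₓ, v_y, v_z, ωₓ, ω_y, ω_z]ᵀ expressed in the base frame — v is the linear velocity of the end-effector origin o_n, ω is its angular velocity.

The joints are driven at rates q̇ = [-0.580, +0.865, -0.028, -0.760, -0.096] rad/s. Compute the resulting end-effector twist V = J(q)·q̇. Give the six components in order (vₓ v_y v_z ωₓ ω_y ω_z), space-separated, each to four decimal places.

-0.6755 0.6750 0.4264 -0.1113 0.0525 -0.5817

o_n = [-0.4833, -0.8764, 0.3658]
J₁: ẑ×o_n = [0.8764, -0.4833, 0.0000], ω = ẑ
J2: z=[-0.8988, -0.4384, 0.0000] o=[0.0482, -0.0989, 0.1300] → [-0.1034, 0.2119, 0.4659, -0.8988, -0.4384, 0.0000]
J3: z=[-0.8988, -0.4384, 0.0000] o=[0.0354, -0.0726, 0.4085] → [0.0187, -0.0384, 0.4952, -0.8988, -0.4384, 0.0000]
J4: z=[-0.8988, -0.4384, 0.0000] o=[-0.1003, -0.6840, 0.6582] → [0.1282, -0.2628, 0.0051, -0.8988, -0.4384, 0.0000]
J5: z=[0.4383, -0.8987, 0.0175] o=[-0.0963, -0.6923, 0.1282] → [-0.2102, -0.1109, -0.4285, 0.4383, -0.8987, 0.0175]
V = J·q̇ = [-0.6755, 0.6750, 0.4264, -0.1113, 0.0525, -0.5817]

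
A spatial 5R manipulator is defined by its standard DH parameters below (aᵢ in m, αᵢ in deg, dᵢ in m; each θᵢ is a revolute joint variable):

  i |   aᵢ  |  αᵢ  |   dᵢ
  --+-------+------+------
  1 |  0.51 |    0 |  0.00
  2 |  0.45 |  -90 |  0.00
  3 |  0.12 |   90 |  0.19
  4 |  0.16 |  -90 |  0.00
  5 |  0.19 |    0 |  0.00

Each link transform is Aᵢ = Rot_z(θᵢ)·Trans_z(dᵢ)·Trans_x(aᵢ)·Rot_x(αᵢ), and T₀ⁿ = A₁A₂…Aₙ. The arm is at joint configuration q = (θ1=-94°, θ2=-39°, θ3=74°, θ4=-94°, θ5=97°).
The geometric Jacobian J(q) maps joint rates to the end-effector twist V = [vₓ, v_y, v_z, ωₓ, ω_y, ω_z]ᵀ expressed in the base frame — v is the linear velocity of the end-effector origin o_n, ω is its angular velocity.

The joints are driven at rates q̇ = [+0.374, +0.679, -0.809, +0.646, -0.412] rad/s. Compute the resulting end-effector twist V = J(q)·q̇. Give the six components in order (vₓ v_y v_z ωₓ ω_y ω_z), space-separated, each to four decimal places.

o_n = [-0.2005, -0.7640, -0.1582]
J₁: ẑ×o_n = [0.7640, -0.2005, 0.0000], ω = ẑ
J2: z=[0.0000, 0.0000, 1.0000] o=[-0.0356, -0.5088, 0.0000] → [0.2553, -0.1649, 0.0000, 0.0000, 0.0000, 1.0000]
J3: z=[0.7314, -0.6820, 0.0000] o=[-0.3425, -0.8379, 0.0000] → [0.1079, 0.1157, 0.1508, 0.7314, -0.6820, 0.0000]
J4: z=[-0.6556, -0.7030, 0.2756] o=[-0.2261, -0.9916, -0.1154] → [-0.0326, -0.0210, -0.1312, -0.6556, -0.7030, 0.2756]
J5: z=[-0.2385, -0.1535, -0.9589] o=[-0.3407, -0.8805, -0.1046] → [0.1199, -0.1472, -0.0063, -0.2385, -0.1535, -0.9589]
V = J·q̇ = [0.3013, -0.2334, -0.2042, -0.9169, 0.1608, 1.6261]

0.3013 -0.2334 -0.2042 -0.9169 0.1608 1.6261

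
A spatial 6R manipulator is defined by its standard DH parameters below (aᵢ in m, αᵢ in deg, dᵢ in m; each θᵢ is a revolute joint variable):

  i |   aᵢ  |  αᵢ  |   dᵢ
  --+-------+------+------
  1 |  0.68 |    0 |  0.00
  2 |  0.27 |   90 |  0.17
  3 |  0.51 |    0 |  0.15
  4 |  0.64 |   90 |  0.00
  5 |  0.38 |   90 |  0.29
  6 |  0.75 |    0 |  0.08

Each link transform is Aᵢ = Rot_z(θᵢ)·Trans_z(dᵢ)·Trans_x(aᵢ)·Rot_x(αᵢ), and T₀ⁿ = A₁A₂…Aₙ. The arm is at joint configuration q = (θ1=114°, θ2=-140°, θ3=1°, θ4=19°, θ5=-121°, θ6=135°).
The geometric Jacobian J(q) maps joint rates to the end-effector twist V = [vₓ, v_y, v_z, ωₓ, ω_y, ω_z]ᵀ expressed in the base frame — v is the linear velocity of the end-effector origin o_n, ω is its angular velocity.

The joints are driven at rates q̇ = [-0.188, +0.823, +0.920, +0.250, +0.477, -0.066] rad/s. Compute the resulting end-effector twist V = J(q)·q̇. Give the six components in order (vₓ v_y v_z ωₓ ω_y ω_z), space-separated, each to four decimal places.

1.2726 0.6970 1.4440 -0.3036 -1.1159 0.2061

o_n = [1.0843, -0.3986, -0.3700]
J₁: ẑ×o_n = [0.3986, 1.0843, -0.0000], ω = ẑ
J2: z=[0.0000, 0.0000, 1.0000] o=[-0.2766, 0.6212, 0.0000] → [1.0198, 1.3609, -0.0000, 0.0000, 0.0000, 1.0000]
J3: z=[-0.4384, -0.8988, 0.0000] o=[-0.0339, 0.5029, 0.1700] → [0.4854, -0.2367, 1.4002, -0.4384, -0.8988, 0.0000]
J4: z=[-0.4384, -0.8988, 0.0000] o=[0.3587, 0.1445, 0.1789] → [0.4934, -0.2406, 0.8903, -0.4384, -0.8988, 0.0000]
J5: z=[0.3074, -0.1499, -0.9397] o=[0.8992, -0.1191, 0.3978] → [-0.1475, 0.0621, -0.0582, 0.3074, -0.1499, -0.9397]
J6: z=[-0.9497, -0.1098, -0.2932] o=[0.9658, 0.2108, 0.0583] → [-0.1316, -0.4416, 0.5918, -0.9497, -0.1098, -0.2932]
V = J·q̇ = [1.2726, 0.6970, 1.4440, -0.3036, -1.1159, 0.2061]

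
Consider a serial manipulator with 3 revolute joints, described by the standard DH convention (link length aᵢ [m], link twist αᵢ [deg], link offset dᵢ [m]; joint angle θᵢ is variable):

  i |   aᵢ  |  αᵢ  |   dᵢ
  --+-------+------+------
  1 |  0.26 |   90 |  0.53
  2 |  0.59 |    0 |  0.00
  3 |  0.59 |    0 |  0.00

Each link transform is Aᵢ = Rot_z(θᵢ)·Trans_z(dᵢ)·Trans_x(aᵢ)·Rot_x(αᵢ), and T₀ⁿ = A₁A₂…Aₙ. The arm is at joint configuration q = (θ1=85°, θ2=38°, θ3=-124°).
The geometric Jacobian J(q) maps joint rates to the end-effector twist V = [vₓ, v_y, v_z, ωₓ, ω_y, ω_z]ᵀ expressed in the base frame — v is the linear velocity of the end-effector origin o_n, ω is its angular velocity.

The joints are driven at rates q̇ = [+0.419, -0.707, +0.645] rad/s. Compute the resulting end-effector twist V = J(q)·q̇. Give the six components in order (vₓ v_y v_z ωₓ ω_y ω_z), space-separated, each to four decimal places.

-0.3006 0.2475 -0.3313 -0.0618 0.0054 0.4190

o_n = [0.0668, 0.7632, 0.3047]
J₁: ẑ×o_n = [-0.7632, 0.0668, 0.0000], ω = ẑ
J2: z=[0.9962, -0.0872, 0.0000] o=[0.0227, 0.2590, 0.5300] → [0.0196, 0.2245, 0.5061, 0.9962, -0.0872, 0.0000]
J3: z=[0.9962, -0.0872, 0.0000] o=[0.0632, 0.7222, 0.8932] → [0.0513, 0.5863, 0.0412, 0.9962, -0.0872, 0.0000]
V = J·q̇ = [-0.3006, 0.2475, -0.3313, -0.0618, 0.0054, 0.4190]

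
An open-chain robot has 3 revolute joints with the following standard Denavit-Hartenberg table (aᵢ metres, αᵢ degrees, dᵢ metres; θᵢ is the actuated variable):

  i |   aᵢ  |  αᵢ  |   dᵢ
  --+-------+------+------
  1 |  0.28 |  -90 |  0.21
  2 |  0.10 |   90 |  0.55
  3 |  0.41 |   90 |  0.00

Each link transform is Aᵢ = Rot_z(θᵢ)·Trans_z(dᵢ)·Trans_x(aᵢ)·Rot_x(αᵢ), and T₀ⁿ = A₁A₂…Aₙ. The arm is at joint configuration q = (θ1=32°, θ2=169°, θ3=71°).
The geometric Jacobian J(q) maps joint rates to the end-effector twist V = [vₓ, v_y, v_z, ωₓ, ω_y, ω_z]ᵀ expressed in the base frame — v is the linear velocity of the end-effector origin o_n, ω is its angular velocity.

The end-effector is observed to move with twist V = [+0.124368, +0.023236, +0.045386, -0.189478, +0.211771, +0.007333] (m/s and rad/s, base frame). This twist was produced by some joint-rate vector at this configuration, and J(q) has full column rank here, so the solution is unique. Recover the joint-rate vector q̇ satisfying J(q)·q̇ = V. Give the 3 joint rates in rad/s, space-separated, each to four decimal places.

o_n = [-0.4538, 0.8221, 0.1654]
J₁: ẑ×o_n = [-0.8221, -0.4538, 0.0000], ω = ẑ
J2: z=[-0.5299, 0.8480, 0.0000] o=[0.2375, 0.1484, 0.2100] → [-0.0378, -0.0236, 0.2292, -0.5299, 0.8480, 0.0000]
J3: z=[0.1618, 0.1011, -0.9816] o=[-0.1372, 0.5628, 0.1909] → [0.2520, 0.3149, 0.0740, 0.1618, 0.1011, -0.9816]
q̇ = J⁺·V = [-0.2420, 0.2800, -0.2540]

-0.2420 0.2800 -0.2540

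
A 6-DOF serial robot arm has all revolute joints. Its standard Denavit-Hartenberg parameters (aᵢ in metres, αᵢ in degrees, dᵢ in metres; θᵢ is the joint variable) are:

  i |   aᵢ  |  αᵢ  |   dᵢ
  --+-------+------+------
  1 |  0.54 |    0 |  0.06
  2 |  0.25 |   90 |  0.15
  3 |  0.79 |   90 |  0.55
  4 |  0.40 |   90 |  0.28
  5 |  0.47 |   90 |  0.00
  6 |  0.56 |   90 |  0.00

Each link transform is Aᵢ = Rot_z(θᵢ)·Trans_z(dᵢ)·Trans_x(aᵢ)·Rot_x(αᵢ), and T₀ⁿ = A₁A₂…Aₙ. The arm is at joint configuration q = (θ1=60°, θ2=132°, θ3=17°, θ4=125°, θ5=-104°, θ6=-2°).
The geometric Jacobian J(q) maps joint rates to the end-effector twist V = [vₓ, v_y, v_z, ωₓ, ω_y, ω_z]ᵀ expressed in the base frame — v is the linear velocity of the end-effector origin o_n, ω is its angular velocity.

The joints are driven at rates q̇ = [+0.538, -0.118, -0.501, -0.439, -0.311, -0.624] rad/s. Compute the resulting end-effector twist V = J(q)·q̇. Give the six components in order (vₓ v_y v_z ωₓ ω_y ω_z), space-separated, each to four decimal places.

o_n = [-0.5496, 0.9706, 1.0986]
J₁: ẑ×o_n = [-0.9706, -0.5496, 0.0000], ω = ẑ
J2: z=[0.0000, 0.0000, 1.0000] o=[0.2700, 0.4677, 0.0600] → [-0.5030, -0.8196, 0.0000, 0.0000, 0.0000, 1.0000]
J3: z=[-0.2079, 0.9781, 0.0000] o=[0.0255, 0.4157, 0.2100] → [0.8692, 0.1848, 0.4472, -0.2079, 0.9781, 0.0000]
J4: z=[-0.2860, -0.0608, -0.9563] o=[-0.8279, 0.7966, 0.4410] → [0.1265, -0.0780, -0.0329, -0.2860, -0.0608, -0.9563]
J5: z=[-0.8855, 0.3982, 0.2395] o=[-0.7614, 1.1457, 0.1061] → [0.4371, 0.9296, 0.0707, -0.8855, 0.3982, 0.2395]
J6: z=[-0.4245, -0.9028, -0.0686] o=[-0.6727, 1.0693, 0.5613] → [-0.4919, 0.2197, 0.1530, -0.4245, -0.9028, -0.0686]
V = J·q̇ = [-0.7829, -0.6835, -0.3270, 0.7700, -0.0238, 0.8082]

-0.7829 -0.6835 -0.3270 0.7700 -0.0238 0.8082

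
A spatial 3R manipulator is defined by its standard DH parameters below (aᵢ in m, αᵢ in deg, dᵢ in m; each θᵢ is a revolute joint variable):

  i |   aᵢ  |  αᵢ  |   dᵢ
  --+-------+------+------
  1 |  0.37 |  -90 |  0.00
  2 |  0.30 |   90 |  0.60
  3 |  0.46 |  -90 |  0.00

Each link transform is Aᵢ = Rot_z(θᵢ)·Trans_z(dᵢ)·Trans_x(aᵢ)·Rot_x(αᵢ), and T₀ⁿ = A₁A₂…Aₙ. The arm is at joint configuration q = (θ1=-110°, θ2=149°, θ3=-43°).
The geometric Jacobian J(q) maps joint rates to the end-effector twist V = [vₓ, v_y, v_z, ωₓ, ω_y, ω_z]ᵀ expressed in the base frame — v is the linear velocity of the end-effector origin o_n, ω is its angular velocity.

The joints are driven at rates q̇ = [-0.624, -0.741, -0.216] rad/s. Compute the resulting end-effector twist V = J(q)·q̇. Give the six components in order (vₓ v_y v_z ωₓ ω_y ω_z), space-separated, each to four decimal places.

-0.1294 -0.4633 -0.3693 -0.6583 0.3580 -0.4389

o_n = [0.3290, 0.0670, -0.3278]
J₁: ẑ×o_n = [-0.0670, 0.3290, 0.0000], ω = ẑ
J2: z=[0.9397, -0.3420, 0.0000] o=[-0.1265, -0.3477, 0.0000] → [0.1121, 0.3080, 0.5455, 0.9397, -0.3420, 0.0000]
J3: z=[-0.1762, -0.4840, -0.8572] o=[0.5252, -0.3113, -0.1545] → [0.4081, 0.1376, -0.1616, -0.1762, -0.4840, -0.8572]
V = J·q̇ = [-0.1294, -0.4633, -0.3693, -0.6583, 0.3580, -0.4389]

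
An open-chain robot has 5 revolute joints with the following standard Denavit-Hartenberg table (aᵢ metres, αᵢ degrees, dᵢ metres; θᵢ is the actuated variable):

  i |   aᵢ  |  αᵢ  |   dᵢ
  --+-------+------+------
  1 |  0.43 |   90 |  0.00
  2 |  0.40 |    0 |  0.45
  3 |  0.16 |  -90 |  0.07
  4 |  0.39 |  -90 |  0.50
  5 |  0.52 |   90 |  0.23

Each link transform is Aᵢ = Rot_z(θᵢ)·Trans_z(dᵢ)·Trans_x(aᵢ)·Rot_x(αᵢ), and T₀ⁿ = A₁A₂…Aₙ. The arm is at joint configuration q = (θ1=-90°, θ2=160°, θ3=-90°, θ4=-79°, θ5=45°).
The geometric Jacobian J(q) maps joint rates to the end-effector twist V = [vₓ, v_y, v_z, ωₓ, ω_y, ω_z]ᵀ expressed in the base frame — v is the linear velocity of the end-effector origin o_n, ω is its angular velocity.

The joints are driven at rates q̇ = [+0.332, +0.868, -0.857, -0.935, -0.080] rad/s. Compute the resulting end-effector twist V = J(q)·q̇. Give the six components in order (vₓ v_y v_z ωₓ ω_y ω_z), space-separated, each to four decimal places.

-0.3382 -0.0307 -0.9252 -0.0263 -0.8518 -0.0616

o_n = [-1.2199, -0.1112, 0.6804]
J₁: ẑ×o_n = [0.1112, -1.2199, 0.0000], ω = ẑ
J2: z=[-1.0000, -0.0000, 0.0000] o=[0.0000, -0.4300, 0.0000] → [-0.0000, 0.6804, -0.3188, -1.0000, -0.0000, 0.0000]
J3: z=[-1.0000, -0.0000, 0.0000] o=[-0.4500, -0.0541, 0.1368] → [-0.0000, 0.5436, 0.0571, -1.0000, -0.0000, 0.0000]
J4: z=[-0.0000, 0.9397, 0.3420] o=[-0.5200, -0.1088, 0.2872] → [0.3703, -0.2394, 0.6577, -0.0000, 0.9397, 0.3420]
J5: z=[0.1908, -0.3357, 0.9224] o=[-0.9028, 0.3355, 0.5281] → [0.3609, -0.3215, -0.1917, 0.1908, -0.3357, 0.9224]
V = J·q̇ = [-0.3382, -0.0307, -0.9252, -0.0263, -0.8518, -0.0616]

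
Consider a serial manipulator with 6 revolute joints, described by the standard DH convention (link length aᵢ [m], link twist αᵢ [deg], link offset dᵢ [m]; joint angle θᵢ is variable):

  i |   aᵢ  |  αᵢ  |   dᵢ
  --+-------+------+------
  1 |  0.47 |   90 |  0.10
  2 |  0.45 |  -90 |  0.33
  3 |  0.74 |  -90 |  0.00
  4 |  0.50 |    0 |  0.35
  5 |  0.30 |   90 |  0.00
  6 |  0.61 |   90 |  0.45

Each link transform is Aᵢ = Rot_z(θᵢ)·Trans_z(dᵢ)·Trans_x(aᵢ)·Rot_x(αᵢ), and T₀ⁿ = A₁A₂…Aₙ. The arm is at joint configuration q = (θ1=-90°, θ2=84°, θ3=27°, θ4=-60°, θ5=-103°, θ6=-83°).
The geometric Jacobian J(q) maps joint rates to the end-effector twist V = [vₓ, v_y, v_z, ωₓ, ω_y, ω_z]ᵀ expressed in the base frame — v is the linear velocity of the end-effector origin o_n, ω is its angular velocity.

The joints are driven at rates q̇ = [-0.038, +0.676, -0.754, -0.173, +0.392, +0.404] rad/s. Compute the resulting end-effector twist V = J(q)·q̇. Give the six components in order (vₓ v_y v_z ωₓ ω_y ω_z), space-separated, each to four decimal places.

-0.5866 0.9583 -0.3305 -0.5345 -1.1127 -0.3607

o_n = [-0.3304, -0.4643, 1.1181]
J₁: ẑ×o_n = [0.4643, -0.3304, 0.0000], ω = ẑ
J2: z=[-1.0000, -0.0000, 0.0000] o=[0.0000, -0.4700, 0.1000] → [-0.0000, 1.0181, -0.0057, -1.0000, -0.0000, 0.0000]
J3: z=[-0.0000, 0.9945, 0.1045] o=[-0.3300, -0.5170, 0.5475] → [0.5619, -0.0000, 0.0004, -0.0000, 0.9945, 0.1045]
J4: z=[0.8910, 0.0475, -0.4515] o=[0.0060, -0.5860, 1.2033] → [0.0509, 0.2278, 0.1244, 0.8910, 0.0475, -0.4515]
J5: z=[0.8910, 0.0475, -0.4515] o=[0.4313, -0.1620, 1.3120] → [-0.1457, 0.5168, -0.2332, 0.8910, 0.0475, -0.4515]
J6: z=[-0.1327, -0.9238, -0.3590] o=[0.3011, -0.0480, 1.0670] → [-0.1966, 0.2335, -0.5281, -0.1327, -0.9238, -0.3590]
V = J·q̇ = [-0.5866, 0.9583, -0.3305, -0.5345, -1.1127, -0.3607]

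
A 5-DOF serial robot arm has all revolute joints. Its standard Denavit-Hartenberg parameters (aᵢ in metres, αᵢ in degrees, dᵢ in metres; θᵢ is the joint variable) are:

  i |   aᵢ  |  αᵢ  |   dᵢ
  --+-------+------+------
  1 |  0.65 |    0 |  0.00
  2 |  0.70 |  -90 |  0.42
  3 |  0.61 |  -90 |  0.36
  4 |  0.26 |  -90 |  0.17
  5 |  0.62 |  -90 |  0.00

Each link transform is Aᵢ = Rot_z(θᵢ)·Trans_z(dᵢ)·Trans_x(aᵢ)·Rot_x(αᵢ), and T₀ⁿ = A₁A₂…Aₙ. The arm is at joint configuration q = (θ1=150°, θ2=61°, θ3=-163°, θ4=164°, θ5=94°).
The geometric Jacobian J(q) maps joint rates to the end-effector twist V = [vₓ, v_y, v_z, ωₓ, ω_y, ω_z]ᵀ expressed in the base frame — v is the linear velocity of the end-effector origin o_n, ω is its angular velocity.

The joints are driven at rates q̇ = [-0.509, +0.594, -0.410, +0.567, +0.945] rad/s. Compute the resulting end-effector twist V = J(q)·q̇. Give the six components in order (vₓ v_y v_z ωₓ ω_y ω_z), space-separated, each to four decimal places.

o_n = [-0.5667, -0.0275, 0.1085]
J₁: ẑ×o_n = [0.0275, -0.5667, 0.0000], ω = ẑ
J2: z=[0.0000, 0.0000, 1.0000] o=[-0.5629, 0.3250, 0.0000] → [0.3525, -0.0037, 0.0000, 0.0000, 0.0000, 1.0000]
J3: z=[0.5150, -0.8572, 0.0000] o=[-1.1629, -0.0355, 0.4200] → [0.2670, 0.1604, 0.5152, 0.5150, -0.8572, 0.0000]
J4: z=[-0.2506, -0.1506, 0.9563] o=[-0.4775, -0.0437, 0.5983] → [0.0583, -0.2080, -0.0175, -0.2506, -0.1506, 0.9563]
J5: z=[0.2691, -0.9597, -0.0806] o=[-0.7619, -0.1309, 0.6878] → [0.5643, 0.1402, 0.2152, 0.2691, -0.9597, -0.0806]
V = J·q̇ = [0.6523, 0.2350, -0.0178, -0.0989, -0.6409, 0.5511]

0.6523 0.2350 -0.0178 -0.0989 -0.6409 0.5511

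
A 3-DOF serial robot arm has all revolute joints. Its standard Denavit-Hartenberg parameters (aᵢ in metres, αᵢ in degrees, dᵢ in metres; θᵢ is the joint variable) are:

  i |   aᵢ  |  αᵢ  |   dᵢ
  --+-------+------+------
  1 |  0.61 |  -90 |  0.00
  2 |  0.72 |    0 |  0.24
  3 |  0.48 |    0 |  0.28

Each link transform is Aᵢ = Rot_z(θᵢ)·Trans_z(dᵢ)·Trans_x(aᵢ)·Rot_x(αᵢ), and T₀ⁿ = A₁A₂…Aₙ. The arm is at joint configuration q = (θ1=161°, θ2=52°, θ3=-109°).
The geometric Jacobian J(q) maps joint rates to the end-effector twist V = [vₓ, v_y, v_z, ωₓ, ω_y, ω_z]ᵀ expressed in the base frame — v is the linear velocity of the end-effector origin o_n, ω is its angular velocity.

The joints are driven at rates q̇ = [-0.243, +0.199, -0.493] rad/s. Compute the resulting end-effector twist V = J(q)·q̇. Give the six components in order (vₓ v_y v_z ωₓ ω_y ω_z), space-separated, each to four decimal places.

o_n = [-1.4124, -0.0636, -0.1648]
J₁: ẑ×o_n = [0.0636, -1.4124, 0.0000], ω = ẑ
J2: z=[-0.3256, -0.9455, 0.0000] o=[-0.5768, 0.1986, 0.0000] → [0.1558, -0.0537, -0.7047, -0.3256, -0.9455, 0.0000]
J3: z=[-0.3256, -0.9455, 0.0000] o=[-1.0740, 0.1160, -0.5674] → [-0.3806, 0.1311, -0.2614, -0.3256, -0.9455, 0.0000]
V = J·q̇ = [0.2032, 0.2679, -0.0114, 0.0957, 0.2780, -0.2430]

0.2032 0.2679 -0.0114 0.0957 0.2780 -0.2430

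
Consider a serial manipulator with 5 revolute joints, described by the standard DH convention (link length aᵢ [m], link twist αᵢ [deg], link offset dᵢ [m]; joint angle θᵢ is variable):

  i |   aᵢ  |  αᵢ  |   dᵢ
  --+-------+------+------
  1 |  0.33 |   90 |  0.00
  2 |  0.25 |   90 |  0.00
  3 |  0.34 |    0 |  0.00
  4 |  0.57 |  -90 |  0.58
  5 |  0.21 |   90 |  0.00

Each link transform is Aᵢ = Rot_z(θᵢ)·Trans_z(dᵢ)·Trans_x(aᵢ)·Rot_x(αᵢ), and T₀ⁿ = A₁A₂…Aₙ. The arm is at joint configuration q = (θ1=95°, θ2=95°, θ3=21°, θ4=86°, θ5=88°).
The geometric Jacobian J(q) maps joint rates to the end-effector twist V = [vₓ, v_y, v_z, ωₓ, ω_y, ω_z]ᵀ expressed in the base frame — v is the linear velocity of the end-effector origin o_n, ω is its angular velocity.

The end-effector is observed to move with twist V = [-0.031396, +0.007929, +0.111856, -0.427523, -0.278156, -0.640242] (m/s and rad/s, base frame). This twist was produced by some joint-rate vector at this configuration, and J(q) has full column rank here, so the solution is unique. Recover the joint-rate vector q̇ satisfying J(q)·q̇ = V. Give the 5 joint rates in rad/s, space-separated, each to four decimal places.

-0.1460 -0.3060 -0.2400 -0.0420 0.4930

o_n = [0.6135, 0.7202, 0.4294]
J₁: ẑ×o_n = [-0.7202, 0.6135, 0.0000], ω = ẑ
J2: z=[0.9962, 0.0872, 0.0000] o=[-0.0288, 0.3287, 0.0000] → [0.0374, -0.4277, 0.3340, 0.9962, 0.0872, 0.0000]
J3: z=[-0.0868, 0.9924, 0.0872] o=[-0.0269, 0.3070, 0.2490] → [0.1429, 0.0715, -0.6714, -0.0868, 0.9924, 0.0872]
J4: z=[-0.0868, 0.9924, 0.0872] o=[0.0969, 0.2901, 0.5653] → [-0.1723, 0.0332, -0.5500, -0.0868, 0.9924, 0.0872]
J5: z=[-0.2985, 0.0575, -0.9527] o=[0.5883, 0.9277, 0.4498] → [-0.1988, -0.0301, 0.0605, -0.2985, 0.0575, -0.9527]
q̇ = J⁺·V = [-0.1460, -0.3060, -0.2400, -0.0420, 0.4930]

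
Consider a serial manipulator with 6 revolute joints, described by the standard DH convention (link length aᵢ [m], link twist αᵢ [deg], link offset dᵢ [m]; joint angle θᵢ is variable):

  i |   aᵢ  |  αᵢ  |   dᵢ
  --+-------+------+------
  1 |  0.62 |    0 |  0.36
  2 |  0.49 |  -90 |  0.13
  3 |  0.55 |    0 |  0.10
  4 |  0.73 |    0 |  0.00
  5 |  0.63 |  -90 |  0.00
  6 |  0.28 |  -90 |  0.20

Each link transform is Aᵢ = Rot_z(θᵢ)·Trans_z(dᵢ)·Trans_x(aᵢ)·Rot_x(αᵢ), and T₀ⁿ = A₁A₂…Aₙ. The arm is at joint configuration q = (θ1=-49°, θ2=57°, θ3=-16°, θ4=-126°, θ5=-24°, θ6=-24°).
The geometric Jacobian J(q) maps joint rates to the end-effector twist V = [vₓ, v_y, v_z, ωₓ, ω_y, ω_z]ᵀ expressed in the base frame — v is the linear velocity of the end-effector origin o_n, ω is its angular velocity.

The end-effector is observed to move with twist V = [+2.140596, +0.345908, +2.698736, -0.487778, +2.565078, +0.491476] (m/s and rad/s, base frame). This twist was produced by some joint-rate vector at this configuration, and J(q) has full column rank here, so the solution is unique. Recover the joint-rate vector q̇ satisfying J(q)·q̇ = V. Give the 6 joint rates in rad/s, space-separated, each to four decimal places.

0.8230 0.1740 0.6440 0.9870 0.9770 -0.5210

o_n = [0.0129, -0.3073, 1.4994]
J₁: ẑ×o_n = [0.3073, 0.0129, -0.0000], ω = ẑ
J2: z=[0.0000, 0.0000, 1.0000] o=[0.4068, -0.4679, 0.3600] → [-0.1606, -0.3938, 0.0000, 0.0000, 0.0000, 1.0000]
J3: z=[-0.1392, 0.9903, 0.0000] o=[0.8920, -0.3997, 0.4900] → [0.9996, 0.1405, 0.8577, -0.1392, 0.9903, 0.0000]
J4: z=[-0.1392, 0.9903, 0.0000] o=[1.4016, -0.2271, 0.6416] → [0.8494, 0.1194, 1.3863, -0.1392, 0.9903, 0.0000]
J5: z=[-0.1392, 0.9903, 0.0000] o=[0.8320, -0.3072, 1.0910] → [0.4044, 0.0568, 0.8111, -0.1392, 0.9903, 0.0000]
J6: z=[0.2396, 0.0337, 0.9703] o=[0.2266, -0.3923, 1.2434] → [-0.0738, -0.2687, 0.0276, 0.2396, 0.0337, 0.9703]
q̇ = J⁺·V = [0.8230, 0.1740, 0.6440, 0.9870, 0.9770, -0.5210]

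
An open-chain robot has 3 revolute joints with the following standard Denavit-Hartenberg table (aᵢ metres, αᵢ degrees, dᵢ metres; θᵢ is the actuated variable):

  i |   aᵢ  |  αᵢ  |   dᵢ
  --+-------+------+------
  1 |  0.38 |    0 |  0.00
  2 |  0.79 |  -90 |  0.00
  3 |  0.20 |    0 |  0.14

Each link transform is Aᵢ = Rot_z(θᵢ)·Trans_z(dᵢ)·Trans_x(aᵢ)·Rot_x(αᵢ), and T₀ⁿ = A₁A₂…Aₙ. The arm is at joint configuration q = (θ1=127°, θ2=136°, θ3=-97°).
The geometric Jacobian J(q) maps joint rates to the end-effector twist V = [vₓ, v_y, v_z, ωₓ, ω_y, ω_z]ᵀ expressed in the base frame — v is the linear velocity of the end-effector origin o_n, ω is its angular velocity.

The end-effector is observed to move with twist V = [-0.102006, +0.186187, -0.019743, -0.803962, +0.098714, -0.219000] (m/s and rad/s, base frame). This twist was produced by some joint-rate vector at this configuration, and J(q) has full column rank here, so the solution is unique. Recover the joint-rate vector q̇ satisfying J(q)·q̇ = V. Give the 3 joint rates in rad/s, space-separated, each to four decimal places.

o_n = [-0.1830, -0.4735, 0.1985]
J₁: ẑ×o_n = [0.4735, -0.1830, 0.0000], ω = ẑ
J2: z=[0.0000, 0.0000, 1.0000] o=[-0.2287, 0.3035, 0.0000] → [0.7770, 0.0457, -0.0000, 0.0000, 0.0000, 1.0000]
J3: z=[0.9925, -0.1219, 0.0000] o=[-0.3250, -0.4806, 0.0000] → [-0.0242, -0.1970, 0.0244, 0.9925, -0.1219, 0.0000]
q̇ = J⁺·V = [-0.1600, -0.0590, -0.8100]

-0.1600 -0.0590 -0.8100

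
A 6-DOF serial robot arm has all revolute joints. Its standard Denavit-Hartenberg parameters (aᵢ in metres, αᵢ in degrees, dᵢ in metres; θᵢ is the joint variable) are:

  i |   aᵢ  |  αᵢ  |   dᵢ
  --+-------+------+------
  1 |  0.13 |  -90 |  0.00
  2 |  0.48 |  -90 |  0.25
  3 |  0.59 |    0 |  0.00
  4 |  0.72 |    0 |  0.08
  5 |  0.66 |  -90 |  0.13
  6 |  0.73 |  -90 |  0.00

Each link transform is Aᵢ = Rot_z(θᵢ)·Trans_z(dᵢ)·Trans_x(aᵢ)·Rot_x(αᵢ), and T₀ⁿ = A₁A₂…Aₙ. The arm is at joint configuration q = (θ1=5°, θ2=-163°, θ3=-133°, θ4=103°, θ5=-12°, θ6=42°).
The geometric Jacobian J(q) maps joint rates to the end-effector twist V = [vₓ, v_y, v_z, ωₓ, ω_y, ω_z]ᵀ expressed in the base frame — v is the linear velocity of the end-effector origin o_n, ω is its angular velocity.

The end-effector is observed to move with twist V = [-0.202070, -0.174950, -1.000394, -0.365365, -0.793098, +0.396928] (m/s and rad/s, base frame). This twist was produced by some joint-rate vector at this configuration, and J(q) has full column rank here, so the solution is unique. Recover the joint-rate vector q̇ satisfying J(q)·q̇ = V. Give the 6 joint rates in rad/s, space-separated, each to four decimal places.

0.3900 -0.2960 -0.1080 -0.7880 0.7760 0.6220

o_n = [-1.6318, 1.7104, 0.2000]
J₁: ẑ×o_n = [-1.7104, -1.6318, 0.0000], ω = ẑ
J2: z=[-0.0872, 0.9962, 0.0000] o=[0.1295, 0.0113, 0.0000] → [0.1992, 0.0174, 1.6065, -0.0872, 0.9962, 0.0000]
J3: z=[0.2913, 0.0255, 0.9563] o=[-0.3496, 0.2204, 0.1403] → [-1.4234, -1.2436, 0.4667, 0.2913, 0.0255, 0.9563]
J4: z=[0.2913, 0.0255, 0.9563] o=[-0.0038, 0.6838, 0.0227] → [-0.9773, -1.6085, 0.3405, 0.2913, 0.0255, 0.9563]
J5: z=[0.2913, 0.0255, 0.9563] o=[-0.6059, 0.9925, 0.2815] → [-0.6887, -0.9573, 0.2353, 0.2913, 0.0255, 0.9563]
J6: z=[-0.5727, -0.7961, 0.1956] o=[-1.0738, 1.3948, 0.5492] → [0.2163, -0.3092, -0.6249, -0.5727, -0.7961, 0.1956]
q̇ = J⁺·V = [0.3900, -0.2960, -0.1080, -0.7880, 0.7760, 0.6220]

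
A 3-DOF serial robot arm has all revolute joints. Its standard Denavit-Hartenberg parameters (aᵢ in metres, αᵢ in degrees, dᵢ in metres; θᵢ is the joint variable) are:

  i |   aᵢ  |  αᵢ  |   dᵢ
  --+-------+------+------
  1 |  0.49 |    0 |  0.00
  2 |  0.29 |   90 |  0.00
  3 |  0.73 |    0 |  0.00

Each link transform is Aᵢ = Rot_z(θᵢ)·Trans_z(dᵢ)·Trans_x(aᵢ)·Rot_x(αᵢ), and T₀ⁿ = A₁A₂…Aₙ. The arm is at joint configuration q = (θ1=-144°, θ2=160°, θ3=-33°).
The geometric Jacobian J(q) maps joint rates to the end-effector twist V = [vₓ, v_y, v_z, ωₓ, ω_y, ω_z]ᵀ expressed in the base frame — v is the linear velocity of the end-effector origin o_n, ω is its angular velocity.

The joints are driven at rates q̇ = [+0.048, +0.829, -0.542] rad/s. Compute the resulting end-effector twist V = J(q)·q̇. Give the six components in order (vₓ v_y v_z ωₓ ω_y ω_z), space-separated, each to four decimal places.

-0.4114 0.6822 -0.3318 -0.1494 0.5210 0.8770

o_n = [0.4709, -0.0393, -0.3976]
J₁: ẑ×o_n = [0.0393, 0.4709, -0.0000], ω = ẑ
J2: z=[0.0000, 0.0000, 1.0000] o=[-0.3964, -0.2880, 0.0000] → [-0.2487, 0.8673, 0.0000, 0.0000, 0.0000, 1.0000]
J3: z=[0.2756, -0.9613, 0.0000] o=[-0.1177, -0.2081, 0.0000] → [0.3822, 0.1096, 0.6122, 0.2756, -0.9613, 0.0000]
V = J·q̇ = [-0.4114, 0.6822, -0.3318, -0.1494, 0.5210, 0.8770]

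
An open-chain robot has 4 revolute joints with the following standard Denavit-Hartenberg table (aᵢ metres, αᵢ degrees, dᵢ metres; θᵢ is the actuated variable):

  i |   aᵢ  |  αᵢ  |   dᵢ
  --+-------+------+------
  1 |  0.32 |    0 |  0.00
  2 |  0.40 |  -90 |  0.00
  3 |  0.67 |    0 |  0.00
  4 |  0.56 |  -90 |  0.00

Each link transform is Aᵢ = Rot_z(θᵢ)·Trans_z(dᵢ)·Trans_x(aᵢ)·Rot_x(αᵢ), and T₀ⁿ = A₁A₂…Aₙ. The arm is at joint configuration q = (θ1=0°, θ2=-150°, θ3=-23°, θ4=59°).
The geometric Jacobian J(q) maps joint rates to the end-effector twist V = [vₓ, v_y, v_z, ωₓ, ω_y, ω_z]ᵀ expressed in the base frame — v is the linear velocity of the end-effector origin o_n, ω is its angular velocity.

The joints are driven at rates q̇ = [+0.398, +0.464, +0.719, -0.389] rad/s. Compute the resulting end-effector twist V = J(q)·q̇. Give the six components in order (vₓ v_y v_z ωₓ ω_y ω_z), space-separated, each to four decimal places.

o_n = [-0.9529, -0.7349, -0.0674]
J₁: ẑ×o_n = [0.7349, -0.9529, 0.0000], ω = ẑ
J2: z=[0.0000, 0.0000, 1.0000] o=[0.3200, 0.0000, 0.0000] → [0.7349, -1.2729, 0.0000, 0.0000, 0.0000, 1.0000]
J3: z=[0.5000, -0.8660, 0.0000] o=[-0.0264, -0.2000, 0.0000] → [0.0583, 0.0337, -1.0698, 0.5000, -0.8660, 0.0000]
J4: z=[0.5000, -0.8660, 0.0000] o=[-0.5605, -0.5084, 0.2618] → [0.2851, 0.1646, -0.4530, 0.5000, -0.8660, 0.0000]
V = J·q̇ = [0.5645, -1.0097, -0.5929, 0.1650, -0.2858, 0.8620]

0.5645 -1.0097 -0.5929 0.1650 -0.2858 0.8620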